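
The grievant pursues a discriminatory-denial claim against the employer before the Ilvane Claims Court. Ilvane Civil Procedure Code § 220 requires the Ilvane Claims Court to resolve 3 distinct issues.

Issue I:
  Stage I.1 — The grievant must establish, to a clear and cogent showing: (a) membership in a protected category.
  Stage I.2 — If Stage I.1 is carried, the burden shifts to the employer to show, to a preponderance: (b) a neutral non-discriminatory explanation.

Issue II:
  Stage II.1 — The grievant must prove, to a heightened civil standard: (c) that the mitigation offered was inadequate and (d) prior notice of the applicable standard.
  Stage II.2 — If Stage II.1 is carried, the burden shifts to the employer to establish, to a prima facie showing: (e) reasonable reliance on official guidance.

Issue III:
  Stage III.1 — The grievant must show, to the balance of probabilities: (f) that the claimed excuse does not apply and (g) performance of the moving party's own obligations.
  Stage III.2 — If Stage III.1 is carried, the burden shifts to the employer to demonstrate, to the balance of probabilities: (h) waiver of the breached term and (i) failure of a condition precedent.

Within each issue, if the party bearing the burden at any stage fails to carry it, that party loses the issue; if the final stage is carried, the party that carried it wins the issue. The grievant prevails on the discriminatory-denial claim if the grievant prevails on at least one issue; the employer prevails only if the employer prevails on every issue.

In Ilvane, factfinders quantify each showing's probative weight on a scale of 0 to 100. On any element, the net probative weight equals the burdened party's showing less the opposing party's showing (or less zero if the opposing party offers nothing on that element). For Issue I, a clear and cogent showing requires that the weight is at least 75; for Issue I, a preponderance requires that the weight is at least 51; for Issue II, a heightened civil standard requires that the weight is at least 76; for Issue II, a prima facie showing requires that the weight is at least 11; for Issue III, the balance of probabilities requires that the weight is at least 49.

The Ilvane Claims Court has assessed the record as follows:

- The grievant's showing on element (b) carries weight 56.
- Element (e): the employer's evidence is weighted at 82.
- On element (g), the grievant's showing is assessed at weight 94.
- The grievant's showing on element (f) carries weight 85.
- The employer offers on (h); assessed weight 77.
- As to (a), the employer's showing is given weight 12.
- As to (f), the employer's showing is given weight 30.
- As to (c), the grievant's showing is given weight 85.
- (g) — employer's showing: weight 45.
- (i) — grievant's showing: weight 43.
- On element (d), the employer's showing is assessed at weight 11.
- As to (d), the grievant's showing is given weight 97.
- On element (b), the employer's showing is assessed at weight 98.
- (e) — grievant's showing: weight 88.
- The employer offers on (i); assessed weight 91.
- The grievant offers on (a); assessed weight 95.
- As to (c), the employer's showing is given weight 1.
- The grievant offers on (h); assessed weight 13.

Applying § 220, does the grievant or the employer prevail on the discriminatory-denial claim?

grievant

— Issue I —
At Stage I.1 the grievant must meet a clear and cogent showing (weight is at least 75): on (a) the weight is 95 less the opposing 12 gives net 83, ≥ 75, so (a) meets the standard.
  Stage I.1 is satisfied; the onus moves to the employer.
At Stage I.2 the employer must meet a preponderance (weight is at least 51): on (b) the weight is 98 less the opposing 56 gives net 42, which does not reach 51, so (b) does not meet the standard.
  Stage I.2 not carried; the employer fails its burden.
So the grievant prevails on this issue.
— Issue II —
At Stage II.1 the grievant must meet a heightened civil standard (weight is at least 76): on (c) the weight is 85 less the opposing 1 gives net 84, which does reach 76, so (c) meets the standard; on (d) the weight is 97 less the opposing 11 gives net 86, which does reach 76, so (d) meets the standard.
  Stage II.1 is satisfied; the onus moves to the employer.
At Stage II.2 the employer must meet a prima facie showing (weight is at least 11): on (e) the weight is 82 less the opposing 88 gives net -6, < 11, so (e) does not meet the standard.
  Stage II.2 not carried; the employer fails its burden.
So the grievant prevails on this issue.
— Issue III —
Stage III.1 (grievant, the balance of probabilities, weight is at least 49): (f) net 85−30=55 ≥ 49 — meets; (g) net 94−45=49 ≥ 49 — meets.
  All elements met. The burden passes to the employer.
Stage III.2 (employer, the balance of probabilities, weight is at least 49): (h) net 77−13=64 ≥ 49 — meets; (i) net 91−43=48 < 49 — fails.
  Stage III.2 not carried; the employer fails its burden.
The grievant prevails on this issue.
Per-issue: Issue I → grievant; Issue II → grievant; Issue III → grievant. The grievant must prevail on at least one issue; overall, the grievant prevails.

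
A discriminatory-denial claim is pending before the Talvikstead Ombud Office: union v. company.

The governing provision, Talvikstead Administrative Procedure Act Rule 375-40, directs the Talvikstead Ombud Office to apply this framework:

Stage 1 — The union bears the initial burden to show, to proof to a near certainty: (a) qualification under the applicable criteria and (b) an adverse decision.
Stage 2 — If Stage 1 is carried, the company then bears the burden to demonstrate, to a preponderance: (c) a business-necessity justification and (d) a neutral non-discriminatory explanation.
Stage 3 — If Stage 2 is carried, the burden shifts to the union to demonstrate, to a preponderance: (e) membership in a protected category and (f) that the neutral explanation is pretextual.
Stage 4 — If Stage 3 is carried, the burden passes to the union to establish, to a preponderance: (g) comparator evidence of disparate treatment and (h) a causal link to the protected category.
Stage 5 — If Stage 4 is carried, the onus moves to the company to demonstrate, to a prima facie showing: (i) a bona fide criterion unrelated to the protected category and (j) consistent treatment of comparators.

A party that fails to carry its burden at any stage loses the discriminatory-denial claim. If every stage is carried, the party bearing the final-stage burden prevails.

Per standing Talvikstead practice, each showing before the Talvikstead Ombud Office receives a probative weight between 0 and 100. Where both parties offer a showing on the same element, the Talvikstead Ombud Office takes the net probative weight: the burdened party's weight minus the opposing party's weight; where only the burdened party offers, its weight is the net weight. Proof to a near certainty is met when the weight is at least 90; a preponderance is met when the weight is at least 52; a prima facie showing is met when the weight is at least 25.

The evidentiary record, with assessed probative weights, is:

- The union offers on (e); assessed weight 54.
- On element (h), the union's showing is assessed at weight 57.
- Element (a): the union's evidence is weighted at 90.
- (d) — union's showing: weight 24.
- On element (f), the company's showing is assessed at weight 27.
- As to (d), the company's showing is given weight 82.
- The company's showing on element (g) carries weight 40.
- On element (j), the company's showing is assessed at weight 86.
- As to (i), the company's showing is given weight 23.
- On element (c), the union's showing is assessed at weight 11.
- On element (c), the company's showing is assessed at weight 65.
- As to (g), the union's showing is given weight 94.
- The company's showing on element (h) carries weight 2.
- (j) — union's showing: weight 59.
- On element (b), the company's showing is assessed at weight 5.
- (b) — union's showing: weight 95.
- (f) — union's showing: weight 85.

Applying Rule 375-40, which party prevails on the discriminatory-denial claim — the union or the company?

Stage 1 — burden on union; standard: proof to a near certainty (weight is at least 90).
    (a): 90 ≥ 90 [met]
    (b): 95 − 5 = 90 ≥ 90 [met]
  The union carries Stage 1; the company now bears the burden.
Stage 2 — burden on company; standard: a preponderance (weight is at least 52).
    (c): 65 − 11 = 54 ≥ 52 [met]
    (d): 82 − 24 = 58 ≥ 52 [met]
  All elements met. The burden passes to the union.
Stage 3 — burden on union; standard: a preponderance (weight is at least 52).
    (e): 54 ≥ 52 [met]
    (f): 85 − 27 = 58 ≥ 52 [met]
  All elements met. The union retains the burden for Stage 4.
Stage 4 — burden on union; standard: a preponderance (weight is at least 52).
    (g): 94 − 40 = 54 ≥ 52 [met]
    (h): 57 − 2 = 55 ≥ 52 [met]
  The union carries Stage 4; the company now bears the burden.
Stage 5 — burden on company; standard: a prima facie showing (weight is at least 25).
    (i): 23 < 25 [not met]
    (j): 86 − 59 = 27 ≥ 25 [met]
  Stage 5 not carried; the company fails its burden.
So the union prevails.

union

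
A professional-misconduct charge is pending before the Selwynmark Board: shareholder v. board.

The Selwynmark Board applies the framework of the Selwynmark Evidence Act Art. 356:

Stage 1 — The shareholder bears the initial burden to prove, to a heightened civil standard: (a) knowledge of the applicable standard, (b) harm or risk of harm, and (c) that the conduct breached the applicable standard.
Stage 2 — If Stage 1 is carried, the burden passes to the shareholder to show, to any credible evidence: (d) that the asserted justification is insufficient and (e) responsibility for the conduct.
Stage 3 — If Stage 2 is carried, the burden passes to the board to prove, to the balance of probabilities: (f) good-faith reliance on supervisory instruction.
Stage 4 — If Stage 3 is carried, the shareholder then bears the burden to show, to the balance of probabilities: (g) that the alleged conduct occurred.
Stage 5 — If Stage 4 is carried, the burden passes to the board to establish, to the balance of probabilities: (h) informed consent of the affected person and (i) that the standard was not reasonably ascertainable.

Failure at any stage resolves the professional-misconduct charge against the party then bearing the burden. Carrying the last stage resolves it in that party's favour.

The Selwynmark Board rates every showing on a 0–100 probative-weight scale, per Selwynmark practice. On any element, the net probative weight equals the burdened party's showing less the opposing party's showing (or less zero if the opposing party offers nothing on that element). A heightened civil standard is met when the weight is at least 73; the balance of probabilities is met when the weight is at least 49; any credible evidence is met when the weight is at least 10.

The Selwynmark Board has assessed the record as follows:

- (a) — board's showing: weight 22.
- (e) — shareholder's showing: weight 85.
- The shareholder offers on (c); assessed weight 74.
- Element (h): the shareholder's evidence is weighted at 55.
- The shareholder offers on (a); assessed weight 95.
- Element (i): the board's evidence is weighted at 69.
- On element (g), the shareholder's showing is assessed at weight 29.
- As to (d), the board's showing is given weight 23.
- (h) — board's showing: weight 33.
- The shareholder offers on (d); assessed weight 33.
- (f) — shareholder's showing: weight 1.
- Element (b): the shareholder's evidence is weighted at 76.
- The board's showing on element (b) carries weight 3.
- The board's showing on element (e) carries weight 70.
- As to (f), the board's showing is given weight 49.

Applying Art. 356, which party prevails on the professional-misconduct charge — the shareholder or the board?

shareholder

Stage 1 — burden on shareholder; standard: a heightened civil standard (weight is at least 73).
    (a): 95 − 22 = 73 ≥ 73 [met]
    (b): 76 − 3 = 73 ≥ 73 [met]
    (c): 74 ≥ 73 [met]
  Stage 1 is satisfied; the shareholder continues to bear the burden.
Stage 2 — burden on shareholder; standard: any credible evidence (weight is at least 10).
    (d): 33 − 23 = 10 ≥ 10 [met]
    (e): 85 − 70 = 15 ≥ 10 [met]
  Stage 2 carried; the burden shifts to the board.
Stage 3 — burden on board; standard: the balance of probabilities (weight is at least 49).
    (f): 49 − 1 = 48 < 49 [not met]
  The board does not carry Stage 3.
The shareholder prevails.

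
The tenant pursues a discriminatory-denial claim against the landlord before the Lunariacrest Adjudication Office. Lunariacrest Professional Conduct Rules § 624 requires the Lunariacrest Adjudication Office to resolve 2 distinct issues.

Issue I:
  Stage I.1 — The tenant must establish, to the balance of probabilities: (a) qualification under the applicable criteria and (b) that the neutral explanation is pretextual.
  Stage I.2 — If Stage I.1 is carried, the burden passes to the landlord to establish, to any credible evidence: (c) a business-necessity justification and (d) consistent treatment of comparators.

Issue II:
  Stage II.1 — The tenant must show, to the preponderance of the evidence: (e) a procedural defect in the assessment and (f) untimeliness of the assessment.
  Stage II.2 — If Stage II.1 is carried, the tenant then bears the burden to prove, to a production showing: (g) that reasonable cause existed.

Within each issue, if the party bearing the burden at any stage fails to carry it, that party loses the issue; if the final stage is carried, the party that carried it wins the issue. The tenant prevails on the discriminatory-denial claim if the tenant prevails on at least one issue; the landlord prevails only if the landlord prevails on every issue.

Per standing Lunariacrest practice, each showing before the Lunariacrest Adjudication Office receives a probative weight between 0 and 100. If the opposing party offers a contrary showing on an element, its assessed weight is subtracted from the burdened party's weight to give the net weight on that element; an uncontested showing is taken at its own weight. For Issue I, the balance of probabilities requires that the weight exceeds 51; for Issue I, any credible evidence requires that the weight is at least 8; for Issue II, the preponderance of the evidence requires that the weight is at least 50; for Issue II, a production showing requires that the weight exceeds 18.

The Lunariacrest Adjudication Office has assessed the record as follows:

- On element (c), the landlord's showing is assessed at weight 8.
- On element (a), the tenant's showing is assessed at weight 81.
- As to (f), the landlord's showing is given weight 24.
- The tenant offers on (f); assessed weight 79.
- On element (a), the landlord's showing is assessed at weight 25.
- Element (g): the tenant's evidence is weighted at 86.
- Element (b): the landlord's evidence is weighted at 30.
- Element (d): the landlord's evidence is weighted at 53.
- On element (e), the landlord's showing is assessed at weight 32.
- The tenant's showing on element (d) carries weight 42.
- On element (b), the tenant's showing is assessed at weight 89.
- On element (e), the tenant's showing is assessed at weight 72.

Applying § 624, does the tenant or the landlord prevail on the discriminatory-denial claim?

landlord

— Issue I —
Stage I.1 — burden on tenant; standard: the balance of probabilities (weight exceeds 51).
    (a): 81 − 25 = 56 > 51 [met]
    (b): 89 − 30 = 59 > 51 [met]
  The tenant carries Stage I.1; the landlord now bears the burden.
Stage I.2 — burden on landlord; standard: any credible evidence (weight is at least 8).
    (c): 8 ≥ 8 [met]
    (d): 53 − 42 = 11 ≥ 8 [met]
  All elements met at the final stage.
Every stage carried; the landlord prevails on this issue.
— Issue II —
At Stage II.1 the tenant must meet the preponderance of the evidence (weight is at least 50): on (e) the weight is 72 less the opposing 32 gives net 40, which does not reach 50, so (e) does not meet the standard; on (f) the weight is 79 less the opposing 24 gives net 55, ≥ 50, so (f) meets the standard.
  The tenant does not carry Stage II.1.
The landlord prevails on this issue.
Per-issue: Issue I → landlord; Issue II → landlord. The tenant must prevail on at least one issue; overall, the landlord prevails.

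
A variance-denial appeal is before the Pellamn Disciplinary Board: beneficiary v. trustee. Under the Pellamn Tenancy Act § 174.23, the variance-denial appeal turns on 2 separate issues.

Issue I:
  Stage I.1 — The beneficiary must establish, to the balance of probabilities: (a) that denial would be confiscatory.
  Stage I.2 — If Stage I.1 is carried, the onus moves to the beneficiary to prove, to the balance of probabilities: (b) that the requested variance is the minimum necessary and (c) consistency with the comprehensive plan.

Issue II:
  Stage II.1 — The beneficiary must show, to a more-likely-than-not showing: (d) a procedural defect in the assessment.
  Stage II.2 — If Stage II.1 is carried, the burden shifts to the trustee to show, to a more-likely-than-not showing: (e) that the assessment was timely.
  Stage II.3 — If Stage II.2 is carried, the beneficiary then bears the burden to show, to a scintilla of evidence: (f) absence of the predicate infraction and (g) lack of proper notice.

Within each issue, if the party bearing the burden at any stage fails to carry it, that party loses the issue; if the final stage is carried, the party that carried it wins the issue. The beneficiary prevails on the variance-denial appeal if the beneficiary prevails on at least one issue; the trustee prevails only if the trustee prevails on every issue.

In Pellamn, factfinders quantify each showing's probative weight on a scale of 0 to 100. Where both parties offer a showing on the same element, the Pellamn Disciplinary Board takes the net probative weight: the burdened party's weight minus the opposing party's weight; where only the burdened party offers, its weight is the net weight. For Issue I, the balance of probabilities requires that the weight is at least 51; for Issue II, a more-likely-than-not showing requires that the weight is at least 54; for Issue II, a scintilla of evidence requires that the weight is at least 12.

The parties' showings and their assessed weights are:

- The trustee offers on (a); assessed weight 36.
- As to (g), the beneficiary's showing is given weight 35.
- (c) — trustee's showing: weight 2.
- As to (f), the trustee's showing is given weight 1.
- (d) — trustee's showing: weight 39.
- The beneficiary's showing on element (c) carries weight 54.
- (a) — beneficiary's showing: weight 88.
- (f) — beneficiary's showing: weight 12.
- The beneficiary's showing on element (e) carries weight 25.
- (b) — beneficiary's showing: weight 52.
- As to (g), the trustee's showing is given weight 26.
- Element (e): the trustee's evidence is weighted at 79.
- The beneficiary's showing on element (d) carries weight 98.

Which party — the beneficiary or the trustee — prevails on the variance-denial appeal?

beneficiary

— Issue I —
At Stage I.1 the beneficiary must meet the balance of probabilities (weight is at least 51): on (a) the weight is 88 less the opposing 36 gives net 52, ≥ 51, so (a) meets the standard.
  Stage I.1 carried; the burden remains with the beneficiary.
At Stage I.2 the beneficiary must meet the balance of probabilities (weight is at least 51): on (b) the weight is 52, which does reach 51, so (b) meets the standard; on (c) the weight is 54 less the opposing 2 gives net 52, ≥ 51, so (c) meets the standard.
  All elements met at the final stage.
With every stage satisfied, the beneficiary prevails on this issue.
— Issue II —
At Stage II.1 the beneficiary must meet a more-likely-than-not showing (weight is at least 54): on (d) the weight is 98 less the opposing 39 gives net 59, which does reach 54, so (d) meets the standard.
  All elements met. The burden passes to the trustee.
At Stage II.2 the trustee must meet a more-likely-than-not showing (weight is at least 54): on (e) the weight is 79 less the opposing 25 gives net 54, which does reach 54, so (e) meets the standard.
  All elements met. The burden passes to the beneficiary.
At Stage II.3 the beneficiary must meet a scintilla of evidence (weight is at least 12): on (f) the weight is 12 less the opposing 1 gives net 11, < 12, so (f) does not meet the standard; on (g) the weight is 35 less the opposing 26 gives net 9, which does not reach 12, so (g) does not meet the standard.
  The beneficiary does not carry Stage II.3.
The analysis ends at Stage II.3; the trustee prevails on this issue.
Per-issue: Issue I → beneficiary; Issue II → trustee. The beneficiary must prevail on at least one issue; overall, the beneficiary prevails.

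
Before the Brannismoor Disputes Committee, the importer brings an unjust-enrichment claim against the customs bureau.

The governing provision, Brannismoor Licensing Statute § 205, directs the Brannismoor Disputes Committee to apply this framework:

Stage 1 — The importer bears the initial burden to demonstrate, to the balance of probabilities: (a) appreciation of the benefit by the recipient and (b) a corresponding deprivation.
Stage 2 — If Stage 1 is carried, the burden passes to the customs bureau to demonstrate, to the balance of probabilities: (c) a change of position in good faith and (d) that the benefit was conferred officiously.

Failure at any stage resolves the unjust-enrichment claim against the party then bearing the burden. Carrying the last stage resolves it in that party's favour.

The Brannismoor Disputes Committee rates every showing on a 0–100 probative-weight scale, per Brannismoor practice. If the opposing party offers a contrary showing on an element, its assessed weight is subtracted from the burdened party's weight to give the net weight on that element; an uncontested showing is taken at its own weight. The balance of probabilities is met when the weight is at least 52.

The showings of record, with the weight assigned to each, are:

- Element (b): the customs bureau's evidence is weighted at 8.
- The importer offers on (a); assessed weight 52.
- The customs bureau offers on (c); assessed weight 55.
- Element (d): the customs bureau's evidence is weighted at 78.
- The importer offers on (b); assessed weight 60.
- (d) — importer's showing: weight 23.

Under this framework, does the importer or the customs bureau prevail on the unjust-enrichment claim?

Stage 1 — burden on importer; standard: the balance of probabilities (weight is at least 52).
    (a): 52 ≥ 52 [met]
    (b): 60 − 8 = 52 ≥ 52 [met]
  Stage 1 carried; the burden shifts to the customs bureau.
Stage 2 — burden on customs bureau; standard: the balance of probabilities (weight is at least 52).
    (c): 55 ≥ 52 [met]
    (d): 78 − 23 = 55 ≥ 52 [met]
  All elements met at the final stage.
Every stage carried; the customs bureau prevails.

customs bureau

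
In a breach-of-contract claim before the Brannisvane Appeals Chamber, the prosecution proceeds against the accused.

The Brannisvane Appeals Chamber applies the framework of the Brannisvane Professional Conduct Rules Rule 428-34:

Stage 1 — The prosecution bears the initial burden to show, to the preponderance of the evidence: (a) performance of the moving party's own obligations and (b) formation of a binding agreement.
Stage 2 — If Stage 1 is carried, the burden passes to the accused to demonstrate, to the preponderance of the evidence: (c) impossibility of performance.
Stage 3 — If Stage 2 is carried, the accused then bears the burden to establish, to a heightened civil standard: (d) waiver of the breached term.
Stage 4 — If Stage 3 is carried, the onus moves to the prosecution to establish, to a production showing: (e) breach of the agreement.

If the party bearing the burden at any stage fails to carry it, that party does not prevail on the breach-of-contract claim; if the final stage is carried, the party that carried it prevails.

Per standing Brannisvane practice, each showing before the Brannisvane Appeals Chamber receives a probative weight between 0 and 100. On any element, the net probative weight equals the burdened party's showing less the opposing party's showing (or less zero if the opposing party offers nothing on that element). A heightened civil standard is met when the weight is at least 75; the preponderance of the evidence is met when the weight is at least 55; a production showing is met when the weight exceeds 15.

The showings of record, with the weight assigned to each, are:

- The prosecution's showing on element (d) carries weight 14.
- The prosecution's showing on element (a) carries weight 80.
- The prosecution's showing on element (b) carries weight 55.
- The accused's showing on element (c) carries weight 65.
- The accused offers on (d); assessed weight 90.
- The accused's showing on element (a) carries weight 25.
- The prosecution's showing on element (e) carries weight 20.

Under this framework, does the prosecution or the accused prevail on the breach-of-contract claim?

prosecution

Stage 1 — burden on prosecution; standard: the preponderance of the evidence (weight is at least 55).
    (a): 80 − 25 = 55 ≥ 55 [met]
    (b): 55 ≥ 55 [met]
  All elements met. The burden passes to the accused.
Stage 2 — burden on accused; standard: the preponderance of the evidence (weight is at least 55).
    (c): 65 ≥ 55 [met]
  Stage 2 carried; the burden remains with the accused.
Stage 3 — burden on accused; standard: a heightened civil standard (weight is at least 75).
    (d): 90 − 14 = 76 ≥ 75 [met]
  Stage 3 carried; the burden shifts to the prosecution.
Stage 4 — burden on prosecution; standard: a production showing (weight exceeds 15).
    (e): 20 > 15 [met]
  The prosecution carries the last stage.
With every stage satisfied, the prosecution prevails.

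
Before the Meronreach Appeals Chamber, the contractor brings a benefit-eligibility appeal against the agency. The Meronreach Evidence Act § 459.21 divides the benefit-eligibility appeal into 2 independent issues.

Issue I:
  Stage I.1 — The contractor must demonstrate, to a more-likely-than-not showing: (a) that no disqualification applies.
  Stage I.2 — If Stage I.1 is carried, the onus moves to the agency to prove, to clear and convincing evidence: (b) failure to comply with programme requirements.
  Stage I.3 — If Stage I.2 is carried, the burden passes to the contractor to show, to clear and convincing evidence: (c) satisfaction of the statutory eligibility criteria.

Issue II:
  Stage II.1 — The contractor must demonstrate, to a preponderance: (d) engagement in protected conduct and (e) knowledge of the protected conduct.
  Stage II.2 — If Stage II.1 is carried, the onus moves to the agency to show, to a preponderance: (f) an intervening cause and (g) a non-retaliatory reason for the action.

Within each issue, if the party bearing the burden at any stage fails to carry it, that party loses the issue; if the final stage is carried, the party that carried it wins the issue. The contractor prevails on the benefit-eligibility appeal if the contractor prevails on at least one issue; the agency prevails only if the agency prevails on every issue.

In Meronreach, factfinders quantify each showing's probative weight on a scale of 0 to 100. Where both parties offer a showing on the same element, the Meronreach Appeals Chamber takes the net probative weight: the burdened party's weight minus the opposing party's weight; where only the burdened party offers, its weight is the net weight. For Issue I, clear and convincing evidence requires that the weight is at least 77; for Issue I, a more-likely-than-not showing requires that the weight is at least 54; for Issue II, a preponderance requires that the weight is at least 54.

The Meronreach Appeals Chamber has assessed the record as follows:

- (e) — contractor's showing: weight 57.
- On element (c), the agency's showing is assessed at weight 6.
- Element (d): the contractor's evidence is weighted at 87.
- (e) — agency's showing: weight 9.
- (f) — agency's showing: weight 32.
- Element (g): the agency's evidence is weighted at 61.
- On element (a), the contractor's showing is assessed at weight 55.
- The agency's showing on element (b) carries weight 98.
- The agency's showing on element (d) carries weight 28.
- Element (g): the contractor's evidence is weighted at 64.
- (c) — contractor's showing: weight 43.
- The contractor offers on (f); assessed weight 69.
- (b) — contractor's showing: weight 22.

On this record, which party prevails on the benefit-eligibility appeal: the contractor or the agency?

— Issue I —
Stage I.1 (contractor, a more-likely-than-not showing, weight is at least 54): (a) 55 ≥ 54 — meets.
  Stage I.1 is satisfied; the onus moves to the agency.
Stage I.2 (agency, clear and convincing evidence, weight is at least 77): (b) net 98−22=76 < 77 — fails.
  Stage I.2 not carried; the agency fails its burden.
So the contractor prevails on this issue.
— Issue II —
Stage II.1 — burden on contractor; standard: a preponderance (weight is at least 54).
    (d): 87 − 28 = 59 ≥ 54 [met]
    (e): 57 − 9 = 48 < 54 [not met]
  Not every element is met, so the contractor fails to carry Stage II.1.
The agency prevails on this issue.
Per-issue: Issue I → contractor; Issue II → agency. The contractor must prevail on at least one issue; overall, the contractor prevails.

contractor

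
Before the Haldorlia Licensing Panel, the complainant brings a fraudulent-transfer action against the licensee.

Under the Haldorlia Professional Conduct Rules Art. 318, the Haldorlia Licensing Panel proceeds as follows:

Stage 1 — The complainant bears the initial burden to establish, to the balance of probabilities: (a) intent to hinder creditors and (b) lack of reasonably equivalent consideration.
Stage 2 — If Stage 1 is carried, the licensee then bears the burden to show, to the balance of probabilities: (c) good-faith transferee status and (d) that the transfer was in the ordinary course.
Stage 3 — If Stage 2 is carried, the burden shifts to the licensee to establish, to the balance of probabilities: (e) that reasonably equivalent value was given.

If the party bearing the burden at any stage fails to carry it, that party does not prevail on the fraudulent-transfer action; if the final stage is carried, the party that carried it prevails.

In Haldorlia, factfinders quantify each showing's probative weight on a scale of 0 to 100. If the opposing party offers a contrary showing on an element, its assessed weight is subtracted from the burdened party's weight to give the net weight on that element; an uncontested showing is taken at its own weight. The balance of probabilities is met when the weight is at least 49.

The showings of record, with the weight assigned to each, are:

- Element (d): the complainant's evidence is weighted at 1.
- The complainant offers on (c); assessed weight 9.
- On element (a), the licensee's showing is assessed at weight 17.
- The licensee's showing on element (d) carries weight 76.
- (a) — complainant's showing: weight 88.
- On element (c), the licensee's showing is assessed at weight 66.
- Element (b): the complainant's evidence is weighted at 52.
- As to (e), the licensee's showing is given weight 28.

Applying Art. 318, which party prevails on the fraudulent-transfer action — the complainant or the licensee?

complainant

Stage 1 — burden on complainant; standard: the balance of probabilities (weight is at least 49).
    (a): 88 − 17 = 71 ≥ 49 [met]
    (b): 52 ≥ 49 [met]
  All elements met. The burden passes to the licensee.
Stage 2 — burden on licensee; standard: the balance of probabilities (weight is at least 49).
    (c): 66 − 9 = 57 ≥ 49 [met]
    (d): 76 − 1 = 75 ≥ 49 [met]
  All elements met. The licensee retains the burden for Stage 3.
Stage 3 — burden on licensee; standard: the balance of probabilities (weight is at least 49).
    (e): 28 < 49 [not met]
  The licensee does not carry Stage 3.
The analysis ends at Stage 3; the complainant prevails.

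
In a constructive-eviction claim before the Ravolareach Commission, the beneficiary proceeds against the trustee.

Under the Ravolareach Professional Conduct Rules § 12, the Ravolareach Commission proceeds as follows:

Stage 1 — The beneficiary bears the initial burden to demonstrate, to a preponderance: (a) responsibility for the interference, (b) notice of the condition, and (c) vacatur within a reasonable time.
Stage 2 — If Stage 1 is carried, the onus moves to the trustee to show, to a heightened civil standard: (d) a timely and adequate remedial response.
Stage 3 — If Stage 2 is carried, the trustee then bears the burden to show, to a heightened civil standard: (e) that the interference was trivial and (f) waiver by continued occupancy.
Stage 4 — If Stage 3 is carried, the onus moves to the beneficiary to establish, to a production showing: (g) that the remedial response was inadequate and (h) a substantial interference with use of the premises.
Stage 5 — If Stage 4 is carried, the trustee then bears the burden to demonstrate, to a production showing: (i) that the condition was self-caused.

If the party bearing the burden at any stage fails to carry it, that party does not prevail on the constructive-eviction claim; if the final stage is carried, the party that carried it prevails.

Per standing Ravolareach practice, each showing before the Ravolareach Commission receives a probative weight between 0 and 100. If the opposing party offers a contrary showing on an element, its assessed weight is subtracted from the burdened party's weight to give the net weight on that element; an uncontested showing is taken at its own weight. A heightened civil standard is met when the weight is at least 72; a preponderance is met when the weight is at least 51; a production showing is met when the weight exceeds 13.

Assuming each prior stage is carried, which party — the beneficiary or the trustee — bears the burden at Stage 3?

Stage 3's rule assigns the burden to the trustee (to a heightened civil standard).

trustee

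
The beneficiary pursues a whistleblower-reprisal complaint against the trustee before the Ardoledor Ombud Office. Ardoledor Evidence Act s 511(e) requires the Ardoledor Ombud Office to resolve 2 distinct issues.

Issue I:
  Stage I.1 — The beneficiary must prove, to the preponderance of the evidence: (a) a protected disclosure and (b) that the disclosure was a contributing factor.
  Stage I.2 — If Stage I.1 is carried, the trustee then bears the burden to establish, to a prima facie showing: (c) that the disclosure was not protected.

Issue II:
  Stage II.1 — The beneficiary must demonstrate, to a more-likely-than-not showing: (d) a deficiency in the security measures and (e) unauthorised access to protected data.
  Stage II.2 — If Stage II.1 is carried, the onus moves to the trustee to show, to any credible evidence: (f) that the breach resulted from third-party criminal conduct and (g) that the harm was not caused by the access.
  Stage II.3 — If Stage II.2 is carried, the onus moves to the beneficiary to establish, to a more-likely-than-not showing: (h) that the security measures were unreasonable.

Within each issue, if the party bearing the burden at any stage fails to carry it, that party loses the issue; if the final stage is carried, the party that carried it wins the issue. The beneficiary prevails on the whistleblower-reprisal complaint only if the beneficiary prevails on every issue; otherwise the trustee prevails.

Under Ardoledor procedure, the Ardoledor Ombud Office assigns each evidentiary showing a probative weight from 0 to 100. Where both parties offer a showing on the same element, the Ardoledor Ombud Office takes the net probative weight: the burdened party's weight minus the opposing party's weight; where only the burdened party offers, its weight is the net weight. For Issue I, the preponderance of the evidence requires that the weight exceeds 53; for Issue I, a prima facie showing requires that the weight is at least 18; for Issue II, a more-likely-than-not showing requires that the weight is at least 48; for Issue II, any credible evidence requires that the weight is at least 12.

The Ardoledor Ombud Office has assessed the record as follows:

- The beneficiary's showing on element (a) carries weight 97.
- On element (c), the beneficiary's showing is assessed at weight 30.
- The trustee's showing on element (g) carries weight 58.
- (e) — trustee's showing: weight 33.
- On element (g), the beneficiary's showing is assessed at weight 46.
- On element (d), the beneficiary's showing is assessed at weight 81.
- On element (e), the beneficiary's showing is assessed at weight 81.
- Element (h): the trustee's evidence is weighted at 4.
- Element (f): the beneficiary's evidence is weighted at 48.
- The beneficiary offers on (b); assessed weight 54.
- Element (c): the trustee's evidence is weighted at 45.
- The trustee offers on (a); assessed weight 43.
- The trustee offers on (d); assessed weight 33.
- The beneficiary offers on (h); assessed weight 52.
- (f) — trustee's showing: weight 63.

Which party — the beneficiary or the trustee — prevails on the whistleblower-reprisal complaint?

beneficiary

— Issue I —
At Stage I.1 the beneficiary must meet the preponderance of the evidence (weight exceeds 53): on (a) the weight is 97 less the opposing 43 gives net 54, > 53, so (a) meets the standard; on (b) the weight is 54, which does exceed 53, so (b) meets the standard.
  The beneficiary carries Stage I.1; the trustee now bears the burden.
At Stage I.2 the trustee must meet a prima facie showing (weight is at least 18): on (c) the weight is 45 less the opposing 30 gives net 15, < 18, so (c) does not meet the standard.
  Not every element is met, so the trustee fails to carry Stage I.2.
The beneficiary prevails on this issue.
— Issue II —
Stage II.1 (beneficiary, a more-likely-than-not showing, weight is at least 48): (d) net 81−33=48 ≥ 48 — meets; (e) net 81−33=48 ≥ 48 — meets.
  Stage II.1 carried; the burden shifts to the trustee.
Stage II.2 (trustee, any credible evidence, weight is at least 12): (f) net 63−48=15 ≥ 12 — meets; (g) net 58−46=12 ≥ 12 — meets.
  The trustee carries Stage II.2; the beneficiary now bears the burden.
Stage II.3 (beneficiary, a more-likely-than-not showing, weight is at least 48): (h) net 52−4=48 ≥ 48 — meets.
  All elements met at the final stage.
Every stage carried; the beneficiary prevails on this issue.
Per-issue: Issue I → beneficiary; Issue II → beneficiary. The beneficiary must prevail on every issue; overall, the beneficiary prevails.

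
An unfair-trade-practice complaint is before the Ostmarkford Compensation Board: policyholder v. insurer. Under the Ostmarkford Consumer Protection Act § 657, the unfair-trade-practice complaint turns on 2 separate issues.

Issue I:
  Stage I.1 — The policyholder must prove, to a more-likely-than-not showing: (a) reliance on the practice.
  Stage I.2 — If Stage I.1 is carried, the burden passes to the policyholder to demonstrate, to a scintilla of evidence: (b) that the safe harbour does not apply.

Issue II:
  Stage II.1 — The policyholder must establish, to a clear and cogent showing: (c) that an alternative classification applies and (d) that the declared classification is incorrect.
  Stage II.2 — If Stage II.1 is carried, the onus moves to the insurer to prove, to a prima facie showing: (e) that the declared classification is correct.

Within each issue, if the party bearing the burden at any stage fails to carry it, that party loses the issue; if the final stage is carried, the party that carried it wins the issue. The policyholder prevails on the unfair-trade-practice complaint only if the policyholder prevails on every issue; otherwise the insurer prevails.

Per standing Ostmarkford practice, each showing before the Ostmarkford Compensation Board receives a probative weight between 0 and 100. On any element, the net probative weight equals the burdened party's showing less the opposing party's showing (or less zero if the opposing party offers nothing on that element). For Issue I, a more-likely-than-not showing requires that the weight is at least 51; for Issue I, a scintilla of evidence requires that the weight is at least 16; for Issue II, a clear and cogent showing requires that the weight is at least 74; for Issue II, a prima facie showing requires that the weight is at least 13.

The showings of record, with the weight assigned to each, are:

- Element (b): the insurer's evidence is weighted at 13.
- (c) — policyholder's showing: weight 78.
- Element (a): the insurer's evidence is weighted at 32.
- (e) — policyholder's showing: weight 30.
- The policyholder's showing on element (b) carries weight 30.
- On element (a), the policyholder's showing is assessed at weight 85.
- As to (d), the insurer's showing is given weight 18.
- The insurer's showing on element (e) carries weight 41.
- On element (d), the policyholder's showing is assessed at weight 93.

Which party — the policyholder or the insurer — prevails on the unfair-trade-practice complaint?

policyholder

— Issue I —
At Stage I.1 the policyholder must meet a more-likely-than-not showing (weight is at least 51): on (a) the weight is 85 less the opposing 32 gives net 53, which does reach 51, so (a) meets the standard.
  All elements met. The policyholder retains the burden for Stage I.2.
At Stage I.2 the policyholder must meet a scintilla of evidence (weight is at least 16): on (b) the weight is 30 less the opposing 13 gives net 17, which does reach 16, so (b) meets the standard.
  Stage I.2 carried; the final stage is satisfied.
With every stage satisfied, the policyholder prevails on this issue.
— Issue II —
At Stage II.1 the policyholder must meet a clear and cogent showing (weight is at least 74): on (c) the weight is 78, which does reach 74, so (c) meets the standard; on (d) the weight is 93 less the opposing 18 gives net 75, which does reach 74, so (d) meets the standard.
  The policyholder carries Stage II.1; the insurer now bears the burden.
At Stage II.2 the insurer must meet a prima facie showing (weight is at least 13): on (e) the weight is 41 less the opposing 30 gives net 11, which does not reach 13, so (e) does not meet the standard.
  The insurer does not carry Stage II.2.
The policyholder prevails on this issue.
Per-issue: Issue I → policyholder; Issue II → policyholder. The policyholder must prevail on every issue; overall, the policyholder prevails.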